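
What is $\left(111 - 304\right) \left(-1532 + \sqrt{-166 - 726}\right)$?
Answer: $295676 - 386 i \sqrt{223} \approx 2.9568 \cdot 10^{5} - 5764.2 i$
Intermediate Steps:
$\left(111 - 304\right) \left(-1532 + \sqrt{-166 - 726}\right) = - 193 \left(-1532 + \sqrt{-892}\right) = - 193 \left(-1532 + 2 i \sqrt{223}\right) = 295676 - 386 i \sqrt{223}$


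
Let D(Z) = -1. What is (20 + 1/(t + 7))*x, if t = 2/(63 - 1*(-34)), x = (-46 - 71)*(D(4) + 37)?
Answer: -19258668/227 ≈ -84840.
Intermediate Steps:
x = -4212 (x = (-46 - 71)*(-1 + 37) = -117*36 = -4212)
t = 2/97 (t = 2/(63 + 34) = 2/97 ≈ 0.020619)
(20 + 1/(t + 7))*x = (20 + 1/(2/97 + 7))*(-4212) = (20 + 1/(681/97))*(-4212) = (20 + 97/681)*(-4212) = (13717/681)*(-4212) = -19258668/227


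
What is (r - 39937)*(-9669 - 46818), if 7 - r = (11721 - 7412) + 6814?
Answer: 2883830811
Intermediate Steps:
r = -11116 (r = 7 - ((11721 - 7412) + 6814) = 7 - (4309 + 6814) = 7 - 1*11123 = 7 - 11123 = -11116)
(r - 39937)*(-9669 - 46818) = (-11116 - 39937)*(-9669 - 46818) = -51053*(-56487) = 2883830811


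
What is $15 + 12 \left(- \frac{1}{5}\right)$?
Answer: $\frac{63}{5} \approx 12.6$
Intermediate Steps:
$15 + 12 \left(- \frac{1}{5}\right) = 15 - \frac{12}{5} = \frac{63}{5}$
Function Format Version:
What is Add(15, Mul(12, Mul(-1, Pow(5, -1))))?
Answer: Rational(63, 5) ≈ 12.600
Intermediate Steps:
Add(15, Mul(12, Mul(-1, Pow(5, -1)))) = Add(15, Mul(12, Mul(-1, Rational(1, 5)))) = Add(15, Mul(12, Rational(-1, 5))) = Add(15, Rational(-12, 5)) = Rational(63, 5)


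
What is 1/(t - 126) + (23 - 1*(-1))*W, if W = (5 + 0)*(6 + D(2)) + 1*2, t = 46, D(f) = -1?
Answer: 51839/80 ≈ 647.99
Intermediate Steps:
W = 27 (W = (5 + 0)*(6 - 1) + 1*2 = 5*5 + 2 = 25 + 2 = 27)
1/(t - 126) + (23 - 1*(-1))*W = 1/(46 - 126) + (23 - 1*(-1))*27 = 1/(-80) + (23 + 1)*27 = -1/80 + 24*27 = -1/80 + 648 = 51839/80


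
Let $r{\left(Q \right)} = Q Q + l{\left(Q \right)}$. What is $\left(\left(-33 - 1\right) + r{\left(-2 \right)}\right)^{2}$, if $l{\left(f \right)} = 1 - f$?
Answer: $729$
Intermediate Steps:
$r{\left(Q \right)} = 1 + Q^{2} - Q$ ($r{\left(Q \right)} = Q Q - \left(-1 + Q\right) = Q^{2} - \left(-1 + Q\right) = 1 + Q^{2} - Q$)
$\left(\left(-33 - 1\right) + r{\left(-2 \right)}\right)^{2} = \left(\left(-33 - 1\right) + \left(1 + \left(-2\right)^{2} - -2\right)\right)^{2} = \left(\left(-33 - 1\right) + \left(1 + 4 + 2\right)\right)^{2} = \left(-34 + 7\right)^{2} = \left(-27\right)^{2} = 729$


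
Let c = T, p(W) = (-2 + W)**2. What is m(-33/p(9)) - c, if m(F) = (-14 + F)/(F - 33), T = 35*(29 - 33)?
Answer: 231719/1650 ≈ 140.44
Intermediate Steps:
T = -140 (T = 35*(-4) = -140)
m(F) = (-14 + F)/(-33 + F)
c = -140
m(-33/p(9)) - c = (-14 - 33/(-2 + 9)**2)/(-33 - 33/(-2 + 9)**2) - 1*(-140) = (-14 - 33/(7**2))/(-33 - 33/(7**2)) + 140 = (-14 - 33/49)/(-33 - 33/49) + 140 = -719/49/(-1650/49) + 140 = -49/1650*(-719/49) + 140 = 719/1650 + 140 = 231719/1650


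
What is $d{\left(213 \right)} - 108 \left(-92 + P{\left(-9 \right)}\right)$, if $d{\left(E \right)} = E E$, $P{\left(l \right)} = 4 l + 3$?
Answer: $58869$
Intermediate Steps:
$P{\left(l \right)} = 3 + 4 l$
$d{\left(E \right)} = E^{2}$
$d{\left(213 \right)} - 108 \left(-92 + P{\left(-9 \right)}\right) = 213^{2} - 108 \left(-92 + \left(3 + 4 \left(-9\right)\right)\right) = 45369 - 108 \left(-92 + \left(3 - 36\right)\right) = 45369 - 108 \left(-92 - 33\right) = 45369 - 108 \left(-125\right) = 45369 - -13500 = 45369 + 13500 = 58869$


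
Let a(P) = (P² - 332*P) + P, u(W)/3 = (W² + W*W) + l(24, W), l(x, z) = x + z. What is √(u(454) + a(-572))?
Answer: √1754646 ≈ 1324.6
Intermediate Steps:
u(W) = 72 + 3*W + 6*W² (u(W) = 3*((W² + W*W) + (24 + W)) = 3*((W² + W²) + (24 + W)) = 3*(2*W² + (24 + W)) = 3*(24 + W + 2*W²) = 72 + 3*W + 6*W²)
a(P) = P² - 331*P
√(u(454) + a(-572)) = √((72 + 3*454 + 6*454²) - 572*(-331 - 572)) = √((72 + 1362 + 6*206116) - 572*(-903)) = √((72 + 1362 + 1236696) + 516516) = √(1238130 + 516516) = √1754646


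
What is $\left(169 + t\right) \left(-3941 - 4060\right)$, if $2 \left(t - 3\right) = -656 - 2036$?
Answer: $9393174$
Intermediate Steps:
$t = -1343$ ($t = 3 + \frac{-656 - 2036}{2} = 3 + \frac{1}{2} \left(-2692\right) = 3 - 1346 = -1343$)
$\left(169 + t\right) \left(-3941 - 4060\right) = \left(169 - 1343\right) \left(-3941 - 4060\right) = \left(-1174\right) \left(-8001\right) = 9393174$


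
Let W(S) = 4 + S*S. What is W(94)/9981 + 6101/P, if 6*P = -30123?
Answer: -11008574/33406407 ≈ -0.32954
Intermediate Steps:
P = -10041/2 (P = (1/6)*(-30123) = -10041/2 ≈ -5020.5)
W(S) = 4 + S**2
W(94)/9981 + 6101/P = (4 + 94**2)/9981 + 6101/(-10041/2) = (4 + 8836)*(1/9981) + 6101*(-2/10041) = 8840*(1/9981) - 12202/10041 = 8840/9981 - 12202/10041 = -11008574/33406407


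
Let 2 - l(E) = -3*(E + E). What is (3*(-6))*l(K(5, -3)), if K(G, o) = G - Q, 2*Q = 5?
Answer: -306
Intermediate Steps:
Q = 5/2 (Q = (½)*5 = 5/2 ≈ 2.5000)
K(G, o) = -5/2 + G (K(G, o) = G - 1*5/2 = G - 5/2 = -5/2 + G)
l(E) = 2 + 6*E (l(E) = 2 - (-3)*(E + E) = 2 - (-3)*2*E = 2 - (-6)*E = 2 + 6*E)
(3*(-6))*l(K(5, -3)) = (3*(-6))*(2 + 6*(-5/2 + 5)) = -18*(2 + 6*(5/2)) = -18*(2 + 15) = -18*17 = -306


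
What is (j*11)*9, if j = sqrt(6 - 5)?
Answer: 99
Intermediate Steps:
j = 1 (j = sqrt(1) = 1)
(j*11)*9 = (1*11)*9 = 11*9 = 99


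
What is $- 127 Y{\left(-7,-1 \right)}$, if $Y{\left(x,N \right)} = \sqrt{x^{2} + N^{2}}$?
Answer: $- 635 \sqrt{2} \approx -898.03$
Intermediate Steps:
$Y{\left(x,N \right)} = \sqrt{N^{2} + x^{2}}$
$- 127 Y{\left(-7,-1 \right)} = - 127 \sqrt{\left(-1\right)^{2} + \left(-7\right)^{2}} = - 127 \sqrt{1 + 49} = - 127 \sqrt{50} = - 127 \cdot 5 \sqrt{2} = - 635 \sqrt{2}$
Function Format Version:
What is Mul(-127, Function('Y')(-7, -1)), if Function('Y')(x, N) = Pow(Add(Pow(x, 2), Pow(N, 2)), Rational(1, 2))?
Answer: Mul(-635, Pow(2, Rational(1, 2))) ≈ -898.03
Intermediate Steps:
Function('Y')(x, N) = Pow(Add(Pow(N, 2), Pow(x, 2)), Rational(1, 2))
Mul(-127, Function('Y')(-7, -1)) = Mul(-127, Pow(Add(Pow(-1, 2), Pow(-7, 2)), Rational(1, 2))) = Mul(-127, Pow(Add(1, 49), Rational(1, 2))) = Mul(-127, Pow(50, Rational(1, 2))) = Mul(-127, Mul(5, Pow(2, Rational(1, 2)))) = Mul(-635, Pow(2, Rational(1, 2)))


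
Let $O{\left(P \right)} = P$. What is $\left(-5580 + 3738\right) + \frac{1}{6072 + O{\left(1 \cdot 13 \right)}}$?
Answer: $- \frac{11208569}{6085} \approx -1842.0$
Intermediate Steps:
$\left(-5580 + 3738\right) + \frac{1}{6072 + O{\left(1 \cdot 13 \right)}} = \left(-5580 + 3738\right) + \frac{1}{6072 + 1 \cdot 13} = -1842 + \frac{1}{6072 + 13} = -1842 + \frac{1}{6085} = - \frac{11208569}{6085}$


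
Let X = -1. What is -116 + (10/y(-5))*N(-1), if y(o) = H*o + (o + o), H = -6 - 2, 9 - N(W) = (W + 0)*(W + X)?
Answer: -341/3 ≈ -113.67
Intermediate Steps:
N(W) = 9 - W*(-1 + W) (N(W) = 9 - (W + 0)*(W - 1) = 9 - W*(-1 + W))
H = -8
y(o) = -6*o (y(o) = -8*o + (o + o) = -8*o + 2*o = -6*o)
-116 + (10/y(-5))*N(-1) = -116 + (10/((-6*(-5))))*(9 - 1 - 1*(-1)²) = -116 + (10/30)*(9 - 1 - 1*1) = -116 + (10*(1/30))*(9 - 1 - 1) = -116 + (⅓)*7 = -116 + 7/3 = -341/3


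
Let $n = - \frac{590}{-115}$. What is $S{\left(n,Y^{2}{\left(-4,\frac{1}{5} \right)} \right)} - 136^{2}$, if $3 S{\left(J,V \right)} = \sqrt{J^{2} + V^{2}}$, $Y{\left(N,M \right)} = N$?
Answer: $-18496 + \frac{2 \sqrt{37337}}{69} \approx -18490.0$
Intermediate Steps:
$n = \frac{118}{23}$ ($n = \left(-590\right) \left(- \frac{1}{115}\right) = \frac{118}{23} \approx 5.1304$)
$S{\left(J,V \right)} = \frac{\sqrt{J^{2} + V^{2}}}{3}$
$S{\left(n,Y^{2}{\left(-4,\frac{1}{5} \right)} \right)} - 136^{2} = \frac{\sqrt{\left(\frac{118}{23}\right)^{2} + \left(\left(-4\right)^{2}\right)^{2}}}{3} - 136^{2} = \frac{\sqrt{\frac{13924}{529} + 16^{2}}}{3} - 18496 = \frac{\sqrt{\frac{13924}{529} + 256}}{3} - 18496 = \frac{\sqrt{\frac{149348}{529}}}{3} - 18496 = \frac{\frac{2}{23} \sqrt{37337}}{3} - 18496 = \frac{2 \sqrt{37337}}{69} - 18496 = -18496 + \frac{2 \sqrt{37337}}{69}$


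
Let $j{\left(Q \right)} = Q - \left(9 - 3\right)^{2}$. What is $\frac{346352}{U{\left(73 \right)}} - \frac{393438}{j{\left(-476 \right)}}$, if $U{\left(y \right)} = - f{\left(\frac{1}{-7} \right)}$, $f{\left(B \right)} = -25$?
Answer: $\frac{93584087}{6400} \approx 14623.0$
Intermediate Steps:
$j{\left(Q \right)} = -36 + Q$ ($j{\left(Q \right)} = Q - 6^{2} = Q - 36 = -36 + Q$)
$U{\left(y \right)} = 25$ ($U{\left(y \right)} = \left(-1\right) \left(-25\right) = 25$)
$\frac{346352}{U{\left(73 \right)}} - \frac{393438}{j{\left(-476 \right)}} = \frac{346352}{25} - \frac{393438}{-36 - 476} = 346352 \cdot \frac{1}{25} - \frac{393438}{-512} = \frac{346352}{25} - - \frac{196719}{256} = \frac{346352}{25} + \frac{196719}{256} = \frac{93584087}{6400}$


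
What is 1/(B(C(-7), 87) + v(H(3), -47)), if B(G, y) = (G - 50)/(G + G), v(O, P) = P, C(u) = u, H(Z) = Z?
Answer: -14/601 ≈ -0.023295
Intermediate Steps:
B(G, y) = (-50 + G)/(2*G) (B(G, y) = (-50 + G)/((2*G)) = (-50 + G)*(1/(2*G)) = (-50 + G)/(2*G))
1/(B(C(-7), 87) + v(H(3), -47)) = 1/((1/2)*(-50 - 7)/(-7) - 47) = 1/((1/2)*(-1/7)*(-57) - 47) = 1/(57/14 - 47) = 1/(-601/14) = -14/601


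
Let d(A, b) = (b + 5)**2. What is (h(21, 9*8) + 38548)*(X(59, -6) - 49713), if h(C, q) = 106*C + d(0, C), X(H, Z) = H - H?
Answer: -2060603850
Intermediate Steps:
d(A, b) = (5 + b)**2
X(H, Z) = 0
h(C, q) = (5 + C)**2 + 106*C (h(C, q) = 106*C + (5 + C)**2 = (5 + C)**2 + 106*C)
(h(21, 9*8) + 38548)*(X(59, -6) - 49713) = (((5 + 21)**2 + 106*21) + 38548)*(0 - 49713) = ((26**2 + 2226) + 38548)*(-49713) = ((676 + 2226) + 38548)*(-49713) = (2902 + 38548)*(-49713) = 41450*(-49713) = -2060603850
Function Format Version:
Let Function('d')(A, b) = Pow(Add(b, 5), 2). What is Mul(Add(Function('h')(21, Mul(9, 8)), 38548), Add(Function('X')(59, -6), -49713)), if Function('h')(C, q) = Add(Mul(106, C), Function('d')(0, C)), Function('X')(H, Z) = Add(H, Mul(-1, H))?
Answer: -2060603850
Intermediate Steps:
Function('d')(A, b) = Pow(Add(5, b), 2)
Function('X')(H, Z) = 0
Function('h')(C, q) = Add(Pow(Add(5, C), 2), Mul(106, C)) (Function('h')(C, q) = Add(Mul(106, C), Pow(Add(5, C), 2)) = Add(Pow(Add(5, C), 2), Mul(106, C)))
Mul(Add(Function('h')(21, Mul(9, 8)), 38548), Add(Function('X')(59, -6), -49713)) = Mul(Add(Add(Pow(Add(5, 21), 2), Mul(106, 21)), 38548), Add(0, -49713)) = Mul(Add(Add(Pow(26, 2), 2226), 38548), -49713) = Mul(Add(Add(676, 2226), 38548), -49713) = Mul(Add(2902, 38548), -49713) = Mul(41450, -49713) = -2060603850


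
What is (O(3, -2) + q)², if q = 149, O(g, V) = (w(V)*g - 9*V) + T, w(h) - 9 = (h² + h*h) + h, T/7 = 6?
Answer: 64516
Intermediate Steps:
T = 42 (T = 7*6 = 42)
w(h) = 9 + h + 2*h² (w(h) = 9 + ((h² + h*h) + h) = 9 + ((h² + h²) + h) = 9 + (2*h² + h) = 9 + (h + 2*h²) = 9 + h + 2*h²)
O(g, V) = 42 - 9*V + g*(9 + V + 2*V²) (O(g, V) = ((9 + V + 2*V²)*g - 9*V) + 42 = (g*(9 + V + 2*V²) - 9*V) + 42 = (-9*V + g*(9 + V + 2*V²)) + 42 = 42 - 9*V + g*(9 + V + 2*V²))
(O(3, -2) + q)² = ((42 - 9*(-2) + 3*(9 - 2 + 2*(-2)²)) + 149)² = ((42 + 18 + 3*(9 - 2 + 2*4)) + 149)² = ((42 + 18 + 3*(9 - 2 + 8)) + 149)² = ((42 + 18 + 3*15) + 149)² = ((42 + 18 + 45) + 149)² = (105 + 149)² = 254² = 64516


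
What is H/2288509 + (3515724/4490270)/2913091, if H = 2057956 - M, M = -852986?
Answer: 19038387225306030228/14967495506332283065 ≈ 1.2720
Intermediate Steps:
H = 2910942 (H = 2057956 - 1*(-852986) = 2057956 + 852986 = 2910942)
H/2288509 + (3515724/4490270)/2913091 = 2910942/2288509 + (3515724/4490270)/2913091 = 2910942*(1/2288509) + (3515724*(1/4490270))*(1/2913091) = 2910942/2288509 + (1757862/2245135)*(1/2913091) = 2910942/2288509 + 1757862/6540282562285 = 19038387225306030228/14967495506332283065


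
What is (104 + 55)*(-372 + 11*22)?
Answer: -20670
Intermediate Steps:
(104 + 55)*(-372 + 11*22) = 159*(-372 + 242) = 159*(-130) = -20670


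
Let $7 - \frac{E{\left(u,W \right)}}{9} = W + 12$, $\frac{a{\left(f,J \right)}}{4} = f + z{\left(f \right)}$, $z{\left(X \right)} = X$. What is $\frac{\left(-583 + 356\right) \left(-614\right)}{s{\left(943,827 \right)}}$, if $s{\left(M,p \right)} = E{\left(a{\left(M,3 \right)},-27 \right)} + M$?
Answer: $\frac{139378}{1141} \approx 122.15$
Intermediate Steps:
$a{\left(f,J \right)} = 8 f$ ($a{\left(f,J \right)} = 4 \left(f + f\right) = 4 \cdot 2 f = 8 f$)
$E{\left(u,W \right)} = -45 - 9 W$ ($E{\left(u,W \right)} = 63 - 9 \left(W + 12\right) = 63 - 9 \left(12 + W\right) = 63 - \left(108 + 9 W\right) = -45 - 9 W$)
$s{\left(M,p \right)} = 198 + M$ ($s{\left(M,p \right)} = \left(-45 - -243\right) + M = \left(-45 + 243\right) + M = 198 + M$)
$\frac{\left(-583 + 356\right) \left(-614\right)}{s{\left(943,827 \right)}} = \frac{\left(-583 + 356\right) \left(-614\right)}{198 + 943} = \frac{\left(-227\right) \left(-614\right)}{1141} = 139378 \cdot \frac{1}{1141} = \frac{139378}{1141}$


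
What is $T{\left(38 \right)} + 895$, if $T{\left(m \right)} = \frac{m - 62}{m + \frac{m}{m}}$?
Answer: $\frac{11627}{13} \approx 894.38$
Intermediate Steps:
$T{\left(m \right)} = \frac{-62 + m}{1 + m}$ ($T{\left(m \right)} = \frac{-62 + m}{m + 1} = \frac{-62 + m}{1 + m}$)
$T{\left(38 \right)} + 895 = \frac{-62 + 38}{1 + 38} + 895 = \frac{1}{39} \left(-24\right) + 895 = - \frac{8}{13} + 895 = \frac{11627}{13}$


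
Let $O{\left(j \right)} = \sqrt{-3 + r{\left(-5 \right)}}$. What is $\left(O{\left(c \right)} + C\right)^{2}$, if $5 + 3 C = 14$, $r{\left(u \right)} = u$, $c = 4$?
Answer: $1 + 12 i \sqrt{2} \approx 1.0 + 16.971 i$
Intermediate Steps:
$C = 3$ ($C = - \frac{5}{3} + \frac{1}{3} \cdot 14 = - \frac{5}{3} + \frac{14}{3} = 3$)
$O{\left(j \right)} = 2 i \sqrt{2}$ ($O{\left(j \right)} = \sqrt{-3 - 5} = \sqrt{-8} = 2 i \sqrt{2}$)
$\left(O{\left(c \right)} + C\right)^{2} = \left(2 i \sqrt{2} + 3\right)^{2} = \left(3 + 2 i \sqrt{2}\right)^{2}$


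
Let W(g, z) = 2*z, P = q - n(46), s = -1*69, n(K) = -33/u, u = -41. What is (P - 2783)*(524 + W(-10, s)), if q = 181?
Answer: -41191990/41 ≈ -1.0047e+6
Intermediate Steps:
n(K) = 33/41 (n(K) = -33/(-41) = -33*(-1/41) = 33/41)
s = -69
P = 7388/41 (P = 181 - 1*33/41 = 181 - 33/41 = 7388/41 ≈ 180.20)
(P - 2783)*(524 + W(-10, s)) = (7388/41 - 2783)*(524 + 2*(-69)) = -106715*(524 - 138)/41 = -106715/41*386 = -41191990/41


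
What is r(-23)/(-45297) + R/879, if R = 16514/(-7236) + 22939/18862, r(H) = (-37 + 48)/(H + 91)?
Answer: -6242911456291/5132406305811204 ≈ -0.0012164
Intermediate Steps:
r(H) = 11/(91 + H)
R = -18187558/17060679 (R = 16514*(-1/7236) + 22939*(1/18862) = -8257/3618 + 22939/18862 = -18187558/17060679 ≈ -1.0661)
r(-23)/(-45297) + R/879 = (11/(91 - 23))/(-45297) - 18187558/17060679/879 = (11/68)*(-1/45297) - 18187558/17060679*1/879 = (11*(1/68))*(-1/45297) - 18187558/14996336841 = (11/68)*(-1/45297) - 18187558/14996336841 = -11/3080196 - 18187558/14996336841 = -6242911456291/5132406305811204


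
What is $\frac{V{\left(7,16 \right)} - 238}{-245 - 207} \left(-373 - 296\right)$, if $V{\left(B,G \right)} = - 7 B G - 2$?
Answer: $- \frac{171264}{113} \approx -1515.6$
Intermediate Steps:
$V{\left(B,G \right)} = -2 - 7 B G$ ($V{\left(B,G \right)} = - 7 B G - 2 = -2 - 7 B G$)
$\frac{V{\left(7,16 \right)} - 238}{-245 - 207} \left(-373 - 296\right) = \frac{\left(-2 - 49 \cdot 16\right) - 238}{-245 - 207} \left(-373 - 296\right) = \frac{\left(-2 - 784\right) - 238}{-452} \left(-669\right) = \left(-786 - 238\right) \left(- \frac{1}{452}\right) \left(-669\right) = \left(-1024\right) \left(- \frac{1}{452}\right) \left(-669\right) = \frac{256}{113} \left(-669\right) = - \frac{171264}{113}$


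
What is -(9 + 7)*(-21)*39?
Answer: 13104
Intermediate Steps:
-(9 + 7)*(-21)*39 = -16*(-21)*39 = -(-336)*39 = -1*(-13104) = 13104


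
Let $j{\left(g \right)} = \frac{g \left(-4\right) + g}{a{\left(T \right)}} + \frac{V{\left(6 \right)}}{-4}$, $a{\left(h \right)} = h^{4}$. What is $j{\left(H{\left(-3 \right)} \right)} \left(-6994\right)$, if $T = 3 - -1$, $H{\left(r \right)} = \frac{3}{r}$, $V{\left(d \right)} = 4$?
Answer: $\frac{884741}{128} \approx 6912.0$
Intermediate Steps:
$T = 4$ ($T = 3 + 1 = 4$)
$j{\left(g \right)} = -1 - \frac{3 g}{256}$ ($j{\left(g \right)} = \frac{g \left(-4\right) + g}{4^{4}} + \frac{4}{-4} = \frac{- 4 g + g}{256} + 4 \left(- \frac{1}{4}\right) = - 3 g \frac{1}{256} - 1 = - \frac{3 g}{256} - 1 = -1 - \frac{3 g}{256}$)
$j{\left(H{\left(-3 \right)} \right)} \left(-6994\right) = \left(-1 - \frac{3 \frac{3}{-3}}{256}\right) \left(-6994\right) = \left(-1 - \frac{3 \cdot 3 \left(- \frac{1}{3}\right)}{256}\right) \left(-6994\right) = \left(-1 - - \frac{3}{256}\right) \left(-6994\right) = \left(-1 + \frac{3}{256}\right) \left(-6994\right) = \left(- \frac{253}{256}\right) \left(-6994\right) = \frac{884741}{128}$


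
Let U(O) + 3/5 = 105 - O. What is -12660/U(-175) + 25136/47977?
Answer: -3001829108/67023869 ≈ -44.787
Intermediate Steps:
U(O) = 522/5 - O (U(O) = -3/5 + (105 - O) = 522/5 - O)
-12660/U(-175) + 25136/47977 = -12660/(522/5 - 1*(-175)) + 25136/47977 = -12660/(522/5 + 175) + 25136*(1/47977) = -12660/1397/5 + 25136/47977 = -12660*5/1397 + 25136/47977 = -63300/1397 + 25136/47977 = -3001829108/67023869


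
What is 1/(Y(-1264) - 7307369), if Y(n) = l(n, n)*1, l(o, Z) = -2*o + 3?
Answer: -1/7304838 ≈ -1.3690e-7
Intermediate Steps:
l(o, Z) = 3 - 2*o
Y(n) = 3 - 2*n (Y(n) = (3 - 2*n)*1 = 3 - 2*n)
1/(Y(-1264) - 7307369) = 1/((3 - 2*(-1264)) - 7307369) = 1/((3 + 2528) - 7307369) = 1/(2531 - 7307369) = 1/(-7304838) = -1/7304838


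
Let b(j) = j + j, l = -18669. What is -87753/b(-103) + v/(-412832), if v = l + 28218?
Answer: 18112639701/42521696 ≈ 425.96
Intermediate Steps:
b(j) = 2*j
v = 9549 (v = -18669 + 28218 = 9549)
-87753/b(-103) + v/(-412832) = -87753/(2*(-103)) + 9549/(-412832) = -87753/(-206) + 9549*(-1/412832) = -87753*(-1/206) - 9549/412832 = 87753/206 - 9549/412832 = 18112639701/42521696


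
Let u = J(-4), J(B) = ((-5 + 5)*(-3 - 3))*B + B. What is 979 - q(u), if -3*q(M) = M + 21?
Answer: 2954/3 ≈ 984.67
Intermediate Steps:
J(B) = B (J(B) = (0*(-6))*B + B = 0*B + B = 0 + B = B)
u = -4
q(M) = -7 - M/3 (q(M) = -(M + 21)/3 = -(21 + M)/3 = -7 - M/3)
979 - q(u) = 979 - (-7 - ⅓*(-4)) = 979 - (-7 + 4/3) = 979 - 1*(-17/3) = 979 + 17/3 = 2954/3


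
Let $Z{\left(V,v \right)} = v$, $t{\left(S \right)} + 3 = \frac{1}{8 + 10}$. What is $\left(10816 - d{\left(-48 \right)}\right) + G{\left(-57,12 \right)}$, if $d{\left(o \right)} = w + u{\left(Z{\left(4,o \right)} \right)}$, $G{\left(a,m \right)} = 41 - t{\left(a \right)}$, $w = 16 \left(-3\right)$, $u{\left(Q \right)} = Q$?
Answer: $\frac{197207}{18} \approx 10956.0$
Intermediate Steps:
$t{\left(S \right)} = - \frac{53}{18}$ ($t{\left(S \right)} = -3 + \frac{1}{8 + 10} = -3 + \frac{1}{18} = - \frac{53}{18}$)
$w = -48$
$G{\left(a,m \right)} = \frac{791}{18}$ ($G{\left(a,m \right)} = 41 - - \frac{53}{18} = 41 + \frac{53}{18} = \frac{791}{18}$)
$d{\left(o \right)} = -48 + o$
$\left(10816 - d{\left(-48 \right)}\right) + G{\left(-57,12 \right)} = \left(10816 - \left(-48 - 48\right)\right) + \frac{791}{18} = \left(10816 - -96\right) + \frac{791}{18} = \left(10816 + 96\right) + \frac{791}{18} = 10912 + \frac{791}{18} = \frac{197207}{18}$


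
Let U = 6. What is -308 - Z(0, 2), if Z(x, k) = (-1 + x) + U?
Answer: -313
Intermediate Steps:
Z(x, k) = 5 + x (Z(x, k) = (-1 + x) + 6 = 5 + x)
-308 - Z(0, 2) = -308 - (5 + 0) = -308 - 1*5 = -308 - 5 = -313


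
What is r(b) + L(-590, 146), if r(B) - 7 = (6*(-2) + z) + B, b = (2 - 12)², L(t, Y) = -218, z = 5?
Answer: -118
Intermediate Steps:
b = 100 (b = (-10)² = 100)
r(B) = B (r(B) = 7 + ((6*(-2) + 5) + B) = 7 + ((-12 + 5) + B) = 7 + (-7 + B) = B)
r(b) + L(-590, 146) = 100 - 218 = -118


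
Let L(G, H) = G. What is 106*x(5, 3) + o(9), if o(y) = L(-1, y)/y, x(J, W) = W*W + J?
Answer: 13355/9 ≈ 1483.9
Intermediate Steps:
x(J, W) = J + W² (x(J, W) = W² + J = J + W²)
o(y) = -1/y
106*x(5, 3) + o(9) = 106*(5 + 3²) - 1/9 = 106*(5 + 9) - 1*⅑ = 106*14 - ⅑ = 1484 - ⅑ = 13355/9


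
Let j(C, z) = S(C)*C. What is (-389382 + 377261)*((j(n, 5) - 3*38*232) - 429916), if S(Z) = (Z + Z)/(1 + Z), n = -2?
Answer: 5531685012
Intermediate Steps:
S(Z) = 2*Z/(1 + Z) (S(Z) = (2*Z)/(1 + Z) = 2*Z/(1 + Z))
j(C, z) = 2*C²/(1 + C) (j(C, z) = (2*C/(1 + C))*C = 2*C²/(1 + C))
(-389382 + 377261)*((j(n, 5) - 3*38*232) - 429916) = (-389382 + 377261)*((2*(-2)²/(1 - 2) - 3*38*232) - 429916) = -12121*((2*4/(-1) - 114*232) - 429916) = -12121*((2*4*(-1) - 26448) - 429916) = -12121*((-8 - 26448) - 429916) = -12121*(-26456 - 429916) = -12121*(-456372) = 5531685012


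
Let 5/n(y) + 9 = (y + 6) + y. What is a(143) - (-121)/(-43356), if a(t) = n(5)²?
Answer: 1077971/2124444 ≈ 0.50741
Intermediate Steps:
n(y) = 5/(-3 + 2*y) (n(y) = 5/(-9 + ((y + 6) + y)) = 5/(-9 + ((6 + y) + y)) = 5/(-9 + (6 + 2*y)) = 5/(-3 + 2*y))
a(t) = 25/49 (a(t) = (5/(-3 + 2*5))² = (5/(-3 + 10))² = (5/7)² = 25/49)
a(143) - (-121)/(-43356) = 25/49 - (-121)/(-43356) = 25/49 - (-121)*(-1)/43356 = 25/49 - 1*121/43356 = 25/49 - 121/43356 = 1077971/2124444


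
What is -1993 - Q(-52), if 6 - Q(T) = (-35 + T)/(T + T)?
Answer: -207809/104 ≈ -1998.2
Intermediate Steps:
Q(T) = 6 - (-35 + T)/(2*T) (Q(T) = 6 - (-35 + T)/(T + T) = 6 - (-35 + T)/(2*T))
-1993 - Q(-52) = -1993 - (35 + 11*(-52))/(2*(-52)) = -1993 - (-1)*(35 - 572)/(2*52) = -1993 - (-1)*(-537)/(2*52) = -1993 - 1*537/104 = -1993 - 537/104 = -207809/104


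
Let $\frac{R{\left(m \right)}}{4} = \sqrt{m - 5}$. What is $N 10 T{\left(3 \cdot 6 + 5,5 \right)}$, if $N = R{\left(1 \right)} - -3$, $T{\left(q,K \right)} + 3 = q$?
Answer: $600 + 1600 i \approx 600.0 + 1600.0 i$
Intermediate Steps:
$R{\left(m \right)} = 4 \sqrt{-5 + m}$ ($R{\left(m \right)} = 4 \sqrt{m - 5} = 4 \sqrt{-5 + m}$)
$T{\left(q,K \right)} = -3 + q$
$N = 3 + 8 i$ ($N = 4 \sqrt{-5 + 1} - -3 = 4 \sqrt{-4} + 3 = 4 \cdot 2 i + 3 = 8 i + 3 = 3 + 8 i \approx 3.0 + 8.0 i$)
$N 10 T{\left(3 \cdot 6 + 5,5 \right)} = \left(3 + 8 i\right) 10 \left(-3 + \left(3 \cdot 6 + 5\right)\right) = \left(3 + 8 i\right) 10 \left(-3 + \left(18 + 5\right)\right) = \left(3 + 8 i\right) 10 \left(-3 + 23\right) = \left(3 + 8 i\right) 10 \cdot 20 = \left(3 + 8 i\right) 200 = 600 + 1600 i$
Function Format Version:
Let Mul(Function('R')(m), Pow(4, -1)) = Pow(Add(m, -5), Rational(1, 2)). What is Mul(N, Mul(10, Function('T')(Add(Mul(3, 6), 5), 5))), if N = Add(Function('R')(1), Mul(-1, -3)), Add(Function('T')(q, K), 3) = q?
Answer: Add(600, Mul(1600, I)) ≈ Add(600.00, Mul(1600.0, I))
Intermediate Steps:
Function('R')(m) = Mul(4, Pow(Add(-5, m), Rational(1, 2))) (Function('R')(m) = Mul(4, Pow(Add(m, -5), Rational(1, 2))) = Mul(4, Pow(Add(-5, m), Rational(1, 2))))
Function('T')(q, K) = Add(-3, q)
N = Add(3, Mul(8, I)) (N = Add(Mul(4, Pow(Add(-5, 1), Rational(1, 2))), Mul(-1, -3)) = Add(Mul(4, Pow(-4, Rational(1, 2))), 3) = Add(Mul(4, Mul(2, I)), 3) = Add(Mul(8, I), 3) = Add(3, Mul(8, I)) ≈ Add(3.0000, Mul(8.0000, I)))
Mul(N, Mul(10, Function('T')(Add(Mul(3, 6), 5), 5))) = Mul(Add(3, Mul(8, I)), Mul(10, Add(-3, Add(Mul(3, 6), 5)))) = Mul(Add(3, Mul(8, I)), Mul(10, Add(-3, Add(18, 5)))) = Mul(Add(3, Mul(8, I)), Mul(10, Add(-3, 23))) = Mul(Add(3, Mul(8, I)), Mul(10, 20)) = Mul(Add(3, Mul(8, I)), 200) = Add(600, Mul(1600, I))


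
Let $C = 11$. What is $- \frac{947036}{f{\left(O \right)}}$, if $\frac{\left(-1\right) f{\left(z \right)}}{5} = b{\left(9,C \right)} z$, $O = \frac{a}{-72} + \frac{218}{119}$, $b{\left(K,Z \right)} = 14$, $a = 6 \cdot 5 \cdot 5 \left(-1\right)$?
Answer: $\frac{96597672}{27955} \approx 3455.5$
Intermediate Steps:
$a = -150$ ($a = 6 \cdot 25 \left(-1\right) = 150 \left(-1\right) = -150$)
$O = \frac{5591}{1428}$ ($O = - \frac{150}{-72} + \frac{218}{119} = \left(-150\right) \left(- \frac{1}{72}\right) + 218 \cdot \frac{1}{119} = \frac{25}{12} + \frac{218}{119} = \frac{5591}{1428} \approx 3.9153$)
$f{\left(z \right)} = - 70 z$ ($f{\left(z \right)} = - 5 \cdot 14 z = - 70 z$)
$- \frac{947036}{f{\left(O \right)}} = - \frac{947036}{\left(-70\right) \frac{5591}{1428}} = - \frac{947036}{- \frac{27955}{102}} = \left(-947036\right) \left(- \frac{102}{27955}\right) = \frac{96597672}{27955}$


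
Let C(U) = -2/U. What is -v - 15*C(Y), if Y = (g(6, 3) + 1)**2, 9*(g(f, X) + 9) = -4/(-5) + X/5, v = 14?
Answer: -1683776/124609 ≈ -13.512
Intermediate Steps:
g(f, X) = -401/45 + X/45 (g(f, X) = -9 + (-4/(-5) + X/5)/9 = -9 + (-4*(-1/5) + X*(1/5))/9 = -9 + (4/5 + X/5)/9 = -9 + (4/45 + X/45) = -401/45 + X/45)
Y = 124609/2025 (Y = ((-401/45 + (1/45)*3) + 1)**2 = ((-401/45 + 1/15) + 1)**2 = (-398/45 + 1)**2 = (-353/45)**2 = 124609/2025 ≈ 61.535)
C(U) = -2/U
-v - 15*C(Y) = -1*14 - (-30)/124609/2025 = -14 - (-30)*2025/124609 = -14 - 15*(-4050/124609) = -14 + 60750/124609 = -1683776/124609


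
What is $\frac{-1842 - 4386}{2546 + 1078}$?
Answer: $- \frac{519}{302} \approx -1.7185$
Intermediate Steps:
$\frac{-1842 - 4386}{2546 + 1078} = - \frac{6228}{3624} = \left(-6228\right) \frac{1}{3624} = - \frac{519}{302}$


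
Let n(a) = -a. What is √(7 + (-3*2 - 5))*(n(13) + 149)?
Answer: 272*I ≈ 272.0*I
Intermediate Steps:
√(7 + (-3*2 - 5))*(n(13) + 149) = √(7 + (-3*2 - 5))*(-1*13 + 149) = √(7 + (-6 - 5))*(-13 + 149) = √(7 - 11)*136 = √(-4)*136 = (2*I)*136 = 272*I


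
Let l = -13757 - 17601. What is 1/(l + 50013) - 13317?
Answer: -248428634/18655 ≈ -13317.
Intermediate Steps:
l = -31358
1/(l + 50013) - 13317 = 1/(-31358 + 50013) - 13317 = 1/18655 - 13317 = -248428634/18655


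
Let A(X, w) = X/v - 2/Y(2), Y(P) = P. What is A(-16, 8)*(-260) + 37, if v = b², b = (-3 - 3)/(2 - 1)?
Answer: 3713/9 ≈ 412.56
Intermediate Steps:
b = -6 (b = -6/1 = -6*1 = -6)
v = 36 (v = (-6)² = 36)
A(X, w) = -1 + X/36 (A(X, w) = X/36 - 2/2 = X*(1/36) - 2*½ = X/36 - 1 = -1 + X/36)
A(-16, 8)*(-260) + 37 = (-1 + (1/36)*(-16))*(-260) + 37 = (-1 - 4/9)*(-260) + 37 = -13/9*(-260) + 37 = 3380/9 + 37 = 3713/9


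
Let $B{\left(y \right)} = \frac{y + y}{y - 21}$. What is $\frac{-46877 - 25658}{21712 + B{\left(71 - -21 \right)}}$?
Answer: $- \frac{5149985}{1541736} \approx -3.3404$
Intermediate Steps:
$B{\left(y \right)} = \frac{2 y}{-21 + y}$
$\frac{-46877 - 25658}{21712 + B{\left(71 - -21 \right)}} = \frac{-46877 - 25658}{21712 + \frac{2 \left(71 - -21\right)}{-21 + \left(71 - -21\right)}} = - \frac{72535}{21712 + \frac{2 \left(71 + 21\right)}{-21 + \left(71 + 21\right)}} = - \frac{72535}{21712 + 2 \cdot 92 \frac{1}{-21 + 92}} = - \frac{72535}{21712 + 2 \cdot 92 \cdot \frac{1}{71}} = - \frac{72535}{21712 + \frac{184}{71}} = - \frac{72535}{\frac{1541736}{71}} = \left(-72535\right) \frac{71}{1541736} = - \frac{5149985}{1541736}$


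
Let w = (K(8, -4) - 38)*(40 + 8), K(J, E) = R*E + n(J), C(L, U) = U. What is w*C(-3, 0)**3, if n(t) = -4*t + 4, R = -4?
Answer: 0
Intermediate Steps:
n(t) = 4 - 4*t
K(J, E) = 4 - 4*E - 4*J (K(J, E) = -4*E + (4 - 4*J) = 4 - 4*E - 4*J)
w = -2400 (w = ((4 - 4*(-4) - 4*8) - 38)*(40 + 8) = ((4 + 16 - 32) - 38)*48 = (-12 - 38)*48 = -50*48 = -2400)
w*C(-3, 0)**3 = -2400*0**3 = -2400*0 = 0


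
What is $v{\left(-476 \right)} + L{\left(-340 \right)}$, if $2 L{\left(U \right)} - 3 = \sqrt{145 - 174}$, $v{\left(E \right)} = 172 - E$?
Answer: $\frac{1299}{2} + \frac{i \sqrt{29}}{2} \approx 649.5 + 2.6926 i$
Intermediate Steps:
$L{\left(U \right)} = \frac{3}{2} + \frac{i \sqrt{29}}{2}$ ($L{\left(U \right)} = \frac{3}{2} + \frac{\sqrt{145 - 174}}{2} = \frac{3}{2} + \frac{\sqrt{-29}}{2} = \frac{3}{2} + \frac{i \sqrt{29}}{2}$)
$v{\left(-476 \right)} + L{\left(-340 \right)} = \left(172 - -476\right) + \left(\frac{3}{2} + \frac{i \sqrt{29}}{2}\right) = \left(172 + 476\right) + \left(\frac{3}{2} + \frac{i \sqrt{29}}{2}\right) = 648 + \left(\frac{3}{2} + \frac{i \sqrt{29}}{2}\right) = \frac{1299}{2} + \frac{i \sqrt{29}}{2}$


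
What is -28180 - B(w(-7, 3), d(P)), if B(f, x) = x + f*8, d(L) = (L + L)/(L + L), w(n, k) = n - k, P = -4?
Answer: -28101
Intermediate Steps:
d(L) = 1 (d(L) = (2*L)/((2*L)) = (2*L)*(1/(2*L)) = 1)
B(f, x) = x + 8*f
-28180 - B(w(-7, 3), d(P)) = -28180 - (1 + 8*(-7 - 1*3)) = -28180 - (1 + 8*(-7 - 3)) = -28180 - (1 + 8*(-10)) = -28180 - (1 - 80) = -28180 - 1*(-79) = -28180 + 79 = -28101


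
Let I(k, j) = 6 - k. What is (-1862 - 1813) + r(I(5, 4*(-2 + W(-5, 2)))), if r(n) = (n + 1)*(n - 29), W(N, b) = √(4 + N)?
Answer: -3731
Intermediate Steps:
r(n) = (1 + n)*(-29 + n)
(-1862 - 1813) + r(I(5, 4*(-2 + W(-5, 2)))) = (-1862 - 1813) + (-29 + (6 - 1*5)² - 28*(6 - 1*5)) = -3675 + (-29 + (6 - 5)² - 28*(6 - 5)) = -3675 + (-29 + 1² - 28*1) = -3675 + (-29 + 1 - 28) = -3675 - 56 = -3731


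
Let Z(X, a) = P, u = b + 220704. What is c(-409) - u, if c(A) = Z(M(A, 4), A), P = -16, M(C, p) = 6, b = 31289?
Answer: -252009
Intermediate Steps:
u = 251993 (u = 31289 + 220704 = 251993)
Z(X, a) = -16
c(A) = -16
c(-409) - u = -16 - 1*251993 = -16 - 251993 = -252009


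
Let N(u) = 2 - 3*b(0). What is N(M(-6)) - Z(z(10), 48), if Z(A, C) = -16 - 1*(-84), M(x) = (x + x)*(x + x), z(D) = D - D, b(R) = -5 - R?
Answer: -51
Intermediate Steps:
z(D) = 0
M(x) = 4*x² (M(x) = (2*x)*(2*x) = 4*x²)
N(u) = 17 (N(u) = 2 - 3*(-5 - 1*0) = 2 - 3*(-5 + 0) = 2 - 3*(-5) = 2 + 15 = 17)
Z(A, C) = 68 (Z(A, C) = -16 + 84 = 68)
N(M(-6)) - Z(z(10), 48) = 17 - 1*68 = 17 - 68 = -51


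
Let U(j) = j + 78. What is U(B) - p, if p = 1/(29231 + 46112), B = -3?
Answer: 5650724/75343 ≈ 75.000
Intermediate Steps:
p = 1/75343 ≈ 1.3273e-5
U(j) = 78 + j
U(B) - p = (78 - 3) - 1*1/75343 = 75 - 1/75343 = 5650724/75343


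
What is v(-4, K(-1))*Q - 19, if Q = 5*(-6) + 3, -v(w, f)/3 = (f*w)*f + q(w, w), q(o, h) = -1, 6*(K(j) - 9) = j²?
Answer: -27325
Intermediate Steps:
K(j) = 9 + j²/6
v(w, f) = 3 - 3*w*f² (v(w, f) = -3*((f*w)*f - 1) = -3*(w*f² - 1) = -3*(-1 + w*f²) = 3 - 3*w*f²)
Q = -27 (Q = -30 + 3 = -27)
v(-4, K(-1))*Q - 19 = (3 - 3*(-4)*(9 + (⅙)*(-1)²)²)*(-27) - 19 = (3 - 3*(-4)*(9 + (⅙)*1)²)*(-27) - 19 = (3 - 3*(-4)*(9 + ⅙)²)*(-27) - 19 = (3 - 3*(-4)*(55/6)²)*(-27) - 19 = (3 - 3*(-4)*3025/36)*(-27) - 19 = (3 + 3025/3)*(-27) - 19 = (3034/3)*(-27) - 19 = -27306 - 19 = -27325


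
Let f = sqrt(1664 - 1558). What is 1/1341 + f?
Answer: 1/1341 + sqrt(106) ≈ 10.296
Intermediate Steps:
f = sqrt(106) ≈ 10.296
1/1341 + f = 1/1341 + sqrt(106)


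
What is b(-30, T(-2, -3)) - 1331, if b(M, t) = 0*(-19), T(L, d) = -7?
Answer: -1331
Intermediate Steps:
b(M, t) = 0
b(-30, T(-2, -3)) - 1331 = 0 - 1331 = -1331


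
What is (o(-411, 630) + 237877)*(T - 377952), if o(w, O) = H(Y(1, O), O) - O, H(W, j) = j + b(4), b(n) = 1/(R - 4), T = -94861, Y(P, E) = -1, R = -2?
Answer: -674827555193/6 ≈ -1.1247e+11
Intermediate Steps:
b(n) = -1/6 (b(n) = 1/(-2 - 4) = 1/(-6) = -1/6)
H(W, j) = -1/6 + j (H(W, j) = j - 1/6 = -1/6 + j)
o(w, O) = -1/6 (o(w, O) = (-1/6 + O) - O = -1/6)
(o(-411, 630) + 237877)*(T - 377952) = (-1/6 + 237877)*(-94861 - 377952) = (1427261/6)*(-472813) = -674827555193/6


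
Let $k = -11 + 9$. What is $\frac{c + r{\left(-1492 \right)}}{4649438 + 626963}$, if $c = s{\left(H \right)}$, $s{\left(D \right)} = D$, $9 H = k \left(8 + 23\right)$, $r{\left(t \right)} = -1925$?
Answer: $- \frac{17387}{47487609} \approx -0.00036614$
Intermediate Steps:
$k = -2$
$H = - \frac{62}{9}$ ($H = \frac{\left(-2\right) \left(8 + 23\right)}{9} = \frac{\left(-2\right) 31}{9} = \frac{1}{9} \left(-62\right) = - \frac{62}{9} \approx -6.8889$)
$c = - \frac{62}{9} \approx -6.8889$
$\frac{c + r{\left(-1492 \right)}}{4649438 + 626963} = \frac{- \frac{62}{9} - 1925}{4649438 + 626963} = - \frac{17387}{9 \cdot 5276401} = \left(- \frac{17387}{9}\right) \frac{1}{5276401} = - \frac{17387}{47487609}$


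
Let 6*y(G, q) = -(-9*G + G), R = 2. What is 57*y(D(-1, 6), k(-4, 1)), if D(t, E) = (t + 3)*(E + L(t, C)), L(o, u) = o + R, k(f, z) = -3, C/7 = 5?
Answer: 1064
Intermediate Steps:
C = 35 (C = 7*5 = 35)
L(o, u) = 2 + o (L(o, u) = o + 2 = 2 + o)
D(t, E) = (3 + t)*(2 + E + t) (D(t, E) = (t + 3)*(E + (2 + t)) = (3 + t)*(2 + E + t))
y(G, q) = 4*G/3 (y(G, q) = (-(-9*G + G))/6 = (-(-8)*G)/6 = (8*G)/6 = 4*G/3)
57*y(D(-1, 6), k(-4, 1)) = 57*(4*(6 + (-1)**2 + 3*6 + 5*(-1) + 6*(-1))/3) = 57*(4*(6 + 1 + 18 - 5 - 6)/3) = 57*((4/3)*14) = 57*(56/3) = 1064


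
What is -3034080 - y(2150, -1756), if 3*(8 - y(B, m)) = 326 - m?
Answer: -3033394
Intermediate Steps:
y(B, m) = -302/3 + m/3 (y(B, m) = 8 - (326 - m)/3 = 8 + (-326/3 + m/3) = -302/3 + m/3)
-3034080 - y(2150, -1756) = -3034080 - (-302/3 + (⅓)*(-1756)) = -3034080 - (-302/3 - 1756/3) = -3034080 - 1*(-686) = -3034080 + 686 = -3033394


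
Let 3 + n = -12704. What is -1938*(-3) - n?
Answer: 18521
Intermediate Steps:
n = -12707 (n = -3 - 12704 = -12707)
-1938*(-3) - n = -1938*(-3) - 1*(-12707) = 5814 + 12707 = 18521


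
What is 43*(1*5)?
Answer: 215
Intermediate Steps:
43*(1*5) = 43*5 = 215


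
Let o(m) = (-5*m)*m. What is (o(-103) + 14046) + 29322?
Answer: -9677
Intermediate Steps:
o(m) = -5*m²
(o(-103) + 14046) + 29322 = (-5*(-103)² + 14046) + 29322 = (-5*10609 + 14046) + 29322 = (-53045 + 14046) + 29322 = -38999 + 29322 = -9677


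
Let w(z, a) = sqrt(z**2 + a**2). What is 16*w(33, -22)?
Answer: 176*sqrt(13) ≈ 634.58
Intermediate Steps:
w(z, a) = sqrt(a**2 + z**2)
16*w(33, -22) = 16*sqrt((-22)**2 + 33**2) = 16*sqrt(484 + 1089) = 16*sqrt(1573) = 16*(11*sqrt(13)) = 176*sqrt(13)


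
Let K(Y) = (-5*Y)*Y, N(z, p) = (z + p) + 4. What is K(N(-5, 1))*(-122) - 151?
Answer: -151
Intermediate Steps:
N(z, p) = 4 + p + z (N(z, p) = (p + z) + 4 = 4 + p + z)
K(Y) = -5*Y**2
K(N(-5, 1))*(-122) - 151 = -5*(4 + 1 - 5)**2*(-122) - 151 = -5*0**2*(-122) - 151 = -5*0*(-122) - 151 = 0*(-122) - 151 = 0 - 151 = -151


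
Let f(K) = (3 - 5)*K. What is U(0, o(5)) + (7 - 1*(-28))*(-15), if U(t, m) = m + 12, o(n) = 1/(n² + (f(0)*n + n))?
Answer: -15389/30 ≈ -512.97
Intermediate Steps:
f(K) = -2*K
o(n) = 1/(n + n²) (o(n) = 1/(n² + ((-2*0)*n + n)) = 1/(n² + (0*n + n)) = 1/(n² + (0 + n)) = 1/(n² + n) = 1/(n + n²))
U(t, m) = 12 + m
U(0, o(5)) + (7 - 1*(-28))*(-15) = (12 + 1/(5*(1 + 5))) + (7 - 1*(-28))*(-15) = (12 + (⅕)/6) + (7 + 28)*(-15) = (12 + (⅕)*(⅙)) + 35*(-15) = (12 + 1/30) - 525 = 361/30 - 525 = -15389/30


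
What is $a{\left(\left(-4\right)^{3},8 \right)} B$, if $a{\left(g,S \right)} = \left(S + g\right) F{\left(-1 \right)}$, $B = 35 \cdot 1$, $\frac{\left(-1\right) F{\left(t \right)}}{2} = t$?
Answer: $-3920$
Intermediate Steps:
$F{\left(t \right)} = - 2 t$
$B = 35$
$a{\left(g,S \right)} = 2 S + 2 g$ ($a{\left(g,S \right)} = \left(S + g\right) \left(\left(-2\right) \left(-1\right)\right) = \left(S + g\right) 2 = 2 S + 2 g$)
$a{\left(\left(-4\right)^{3},8 \right)} B = \left(2 \cdot 8 + 2 \left(-4\right)^{3}\right) 35 = \left(16 + 2 \left(-64\right)\right) 35 = \left(16 - 128\right) 35 = \left(-112\right) 35 = -3920$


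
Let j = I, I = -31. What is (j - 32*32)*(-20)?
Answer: 21100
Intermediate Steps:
j = -31
(j - 32*32)*(-20) = (-31 - 32*32)*(-20) = (-31 - 1024)*(-20) = -1055*(-20) = 21100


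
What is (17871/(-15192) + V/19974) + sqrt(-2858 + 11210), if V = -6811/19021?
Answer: -377208403397/320657083176 + 12*sqrt(58) ≈ 90.213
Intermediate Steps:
V = -6811/19021 (V = -6811*1/19021 = -6811/19021 ≈ -0.35808)
(17871/(-15192) + V/19974) + sqrt(-2858 + 11210) = (17871/(-15192) - 6811/19021/19974) + sqrt(-2858 + 11210) = (17871*(-1/15192) - 6811/19021*1/19974) + sqrt(8352) = (-5957/5064 - 6811/379925454) + 12*sqrt(58) = -377208403397/320657083176 + 12*sqrt(58)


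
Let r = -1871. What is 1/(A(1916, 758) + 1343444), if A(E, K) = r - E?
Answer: 1/1339657 ≈ 7.4646e-7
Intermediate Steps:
A(E, K) = -1871 - E
1/(A(1916, 758) + 1343444) = 1/((-1871 - 1*1916) + 1343444) = 1/((-1871 - 1916) + 1343444) = 1/(-3787 + 1343444) = 1/1339657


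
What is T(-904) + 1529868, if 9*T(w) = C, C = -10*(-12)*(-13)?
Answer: 4589084/3 ≈ 1.5297e+6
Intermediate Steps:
C = -1560 (C = 120*(-13) = -1560)
T(w) = -520/3 (T(w) = (⅑)*(-1560) = -520/3)
T(-904) + 1529868 = -520/3 + 1529868 = 4589084/3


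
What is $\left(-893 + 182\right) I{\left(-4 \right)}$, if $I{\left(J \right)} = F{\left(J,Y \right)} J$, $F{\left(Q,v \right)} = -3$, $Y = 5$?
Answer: $-8532$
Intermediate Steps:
$I{\left(J \right)} = - 3 J$
$\left(-893 + 182\right) I{\left(-4 \right)} = \left(-893 + 182\right) \left(\left(-3\right) \left(-4\right)\right) = \left(-711\right) 12 = -8532$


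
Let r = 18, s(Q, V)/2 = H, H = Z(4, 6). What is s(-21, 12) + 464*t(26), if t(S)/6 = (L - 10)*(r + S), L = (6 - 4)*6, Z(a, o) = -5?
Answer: 244982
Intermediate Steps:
H = -5
s(Q, V) = -10 (s(Q, V) = 2*(-5) = -10)
L = 12 (L = 2*6 = 12)
t(S) = 216 + 12*S (t(S) = 6*((12 - 10)*(18 + S)) = 6*(2*(18 + S)) = 6*(36 + 2*S) = 216 + 12*S)
s(-21, 12) + 464*t(26) = -10 + 464*(216 + 12*26) = -10 + 464*(216 + 312) = -10 + 464*528 = -10 + 244992 = 244982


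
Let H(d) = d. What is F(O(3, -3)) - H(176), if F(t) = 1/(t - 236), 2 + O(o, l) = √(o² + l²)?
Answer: -4983207/28313 - 3*√2/56626 ≈ -176.00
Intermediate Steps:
O(o, l) = -2 + √(l² + o²) (O(o, l) = -2 + √(o² + l²) = -2 + √(l² + o²))
F(t) = 1/(-236 + t)
F(O(3, -3)) - H(176) = 1/(-236 + (-2 + √((-3)² + 3²))) - 1*176 = 1/(-236 + (-2 + √(9 + 9))) - 176 = 1/(-236 + (-2 + √18)) - 176 = 1/(-236 + (-2 + 3*√2)) - 176 = 1/(-238 + 3*√2) - 176 = -176 + 1/(-238 + 3*√2)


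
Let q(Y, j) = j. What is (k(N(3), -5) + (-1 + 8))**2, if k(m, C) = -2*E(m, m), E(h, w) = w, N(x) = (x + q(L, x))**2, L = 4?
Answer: 4225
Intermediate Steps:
N(x) = 4*x**2 (N(x) = (x + x)**2 = (2*x)**2 = 4*x**2)
k(m, C) = -2*m
(k(N(3), -5) + (-1 + 8))**2 = (-8*3**2 + (-1 + 8))**2 = (-8*9 + 7)**2 = (-2*36 + 7)**2 = (-72 + 7)**2 = (-65)**2 = 4225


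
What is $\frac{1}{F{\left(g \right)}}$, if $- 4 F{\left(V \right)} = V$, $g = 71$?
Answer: $- \frac{4}{71} \approx -0.056338$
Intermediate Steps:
$F{\left(V \right)} = - \frac{V}{4}$
$\frac{1}{F{\left(g \right)}} = \frac{1}{\left(- \frac{1}{4}\right) 71} = \frac{1}{- \frac{71}{4}} = - \frac{4}{71}$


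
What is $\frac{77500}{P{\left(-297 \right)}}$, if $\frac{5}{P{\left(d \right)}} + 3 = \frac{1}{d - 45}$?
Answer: $- \frac{7959250}{171} \approx -46545.0$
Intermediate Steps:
$P{\left(d \right)} = \frac{5}{-3 + \frac{1}{-45 + d}}$ ($P{\left(d \right)} = \frac{5}{-3 + \frac{1}{d - 45}} = \frac{5}{-3 + \frac{1}{-45 + d}}$)
$\frac{77500}{P{\left(-297 \right)}} = \frac{77500}{5 \frac{1}{-136 + 3 \left(-297\right)} \left(45 - -297\right)} = \frac{77500}{5 \frac{1}{-136 - 891} \left(45 + 297\right)} = \frac{77500}{5 \frac{1}{-1027} \cdot 342} = \frac{77500}{5 \left(- \frac{1}{1027}\right) 342} = \frac{77500}{- \frac{1710}{1027}} = 77500 \left(- \frac{1027}{1710}\right) = - \frac{7959250}{171}$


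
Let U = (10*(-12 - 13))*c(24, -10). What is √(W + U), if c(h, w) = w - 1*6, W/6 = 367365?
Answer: √2208190 ≈ 1486.0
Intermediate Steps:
W = 2204190 (W = 6*367365 = 2204190)
c(h, w) = -6 + w (c(h, w) = w - 6 = -6 + w)
U = 4000 (U = (10*(-12 - 13))*(-6 - 10) = (10*(-25))*(-16) = -250*(-16) = 4000)
√(W + U) = √(2204190 + 4000) = √2208190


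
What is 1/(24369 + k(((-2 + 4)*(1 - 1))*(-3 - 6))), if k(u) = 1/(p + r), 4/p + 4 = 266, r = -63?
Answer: 8251/201068488 ≈ 4.1036e-5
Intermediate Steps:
p = 2/131 (p = 4/(-4 + 266) = 4/262 = 4*(1/262) = 2/131 ≈ 0.015267)
k(u) = -131/8251 (k(u) = 1/(2/131 - 63) = 1/(-8251/131) = -131/8251)
1/(24369 + k(((-2 + 4)*(1 - 1))*(-3 - 6))) = 1/(24369 - 131/8251) = 1/(201068488/8251) = 8251/201068488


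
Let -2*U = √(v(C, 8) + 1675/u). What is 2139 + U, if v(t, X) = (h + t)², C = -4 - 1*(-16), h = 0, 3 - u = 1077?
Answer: 2139 - √164301594/2148 ≈ 2133.0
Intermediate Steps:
u = -1074 (u = 3 - 1*1077 = 3 - 1077 = -1074)
C = 12 (C = -4 + 16 = 12)
v(t, X) = t² (v(t, X) = (0 + t)² = t²)
U = -√164301594/2148 (U = -√(12² + 1675/(-1074))/2 = -√(144 + 1675*(-1/1074))/2 = -√(144 - 1675/1074)/2 = -√164301594/2148 ≈ -5.9674)
2139 + U = 2139 - √164301594/2148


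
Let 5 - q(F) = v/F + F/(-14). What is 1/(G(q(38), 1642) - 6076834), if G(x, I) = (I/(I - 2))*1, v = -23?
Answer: -820/4983003059 ≈ -1.6456e-7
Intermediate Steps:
q(F) = 5 + 23/F + F/14 (q(F) = 5 - (-23/F + F/(-14)) = 5 - (-23/F + F*(-1/14)) = 5 - (-23/F - F/14) = 5 + (23/F + F/14) = 5 + 23/F + F/14)
G(x, I) = I/(-2 + I) (G(x, I) = (I/(-2 + I))*1 = I/(-2 + I))
1/(G(q(38), 1642) - 6076834) = 1/(1642/(-2 + 1642) - 6076834) = 1/(1642/1640 - 6076834) = 1/(1642*(1/1640) - 6076834) = 1/(821/820 - 6076834) = 1/(-4983003059/820) = -820/4983003059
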